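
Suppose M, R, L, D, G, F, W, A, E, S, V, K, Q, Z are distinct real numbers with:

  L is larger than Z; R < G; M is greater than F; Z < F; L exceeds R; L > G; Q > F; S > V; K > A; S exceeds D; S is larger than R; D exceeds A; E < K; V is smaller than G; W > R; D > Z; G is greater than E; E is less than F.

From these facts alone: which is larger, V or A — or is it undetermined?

Following every chain through A: above A we get D, S, K.
V is not reached, and no chain runs the other way from V to A.
So the given relations leave the order of A and V undetermined.

undetermined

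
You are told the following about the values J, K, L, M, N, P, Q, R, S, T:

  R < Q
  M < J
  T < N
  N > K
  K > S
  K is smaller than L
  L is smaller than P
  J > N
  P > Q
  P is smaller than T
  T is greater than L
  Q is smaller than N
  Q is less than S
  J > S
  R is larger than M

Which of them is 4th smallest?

S

Chaining the given pairs: M < R < Q < S < K < L < P < T < N < J.
The 4th smallest is S.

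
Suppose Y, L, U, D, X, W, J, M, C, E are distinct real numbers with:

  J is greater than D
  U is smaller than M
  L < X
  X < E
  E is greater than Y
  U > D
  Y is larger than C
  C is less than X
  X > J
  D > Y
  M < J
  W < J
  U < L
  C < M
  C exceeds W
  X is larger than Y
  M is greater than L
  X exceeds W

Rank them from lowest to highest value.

W < C < Y < D < U < L < M < J < X < E

Nothing is placed below W, so it is least; from there W < C; C < Y; Y < D; D < U; U < L; L < M; M < J; J < X; X < E, each given directly.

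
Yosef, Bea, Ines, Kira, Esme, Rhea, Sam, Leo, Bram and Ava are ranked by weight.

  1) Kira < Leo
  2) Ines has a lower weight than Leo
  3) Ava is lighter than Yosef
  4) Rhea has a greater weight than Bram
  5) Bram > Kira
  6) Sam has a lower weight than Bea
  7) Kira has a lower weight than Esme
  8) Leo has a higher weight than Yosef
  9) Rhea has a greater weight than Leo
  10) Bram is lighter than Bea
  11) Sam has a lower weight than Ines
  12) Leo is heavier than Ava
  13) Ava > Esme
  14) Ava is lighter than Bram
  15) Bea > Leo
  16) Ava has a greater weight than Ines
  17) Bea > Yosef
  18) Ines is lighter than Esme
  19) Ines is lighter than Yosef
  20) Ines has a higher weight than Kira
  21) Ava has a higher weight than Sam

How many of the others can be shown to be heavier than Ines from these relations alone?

7

From Ines the given relations immediately reach Esme, Ava, Yosef, Leo.
From those, Bram, Bea, Rhea — 7 in total.
No other element is forced above Ines by the given relations, so the count is 7.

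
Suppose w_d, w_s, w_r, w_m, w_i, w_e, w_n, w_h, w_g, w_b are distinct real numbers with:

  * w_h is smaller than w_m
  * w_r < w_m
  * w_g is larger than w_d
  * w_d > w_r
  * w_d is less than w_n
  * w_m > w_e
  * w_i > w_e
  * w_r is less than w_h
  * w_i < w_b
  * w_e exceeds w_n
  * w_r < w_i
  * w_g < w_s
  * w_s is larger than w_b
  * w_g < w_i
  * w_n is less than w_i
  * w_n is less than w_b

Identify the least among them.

w_r

Chaining upward from w_r: directly above it, w_d, w_h, w_i, w_m; then w_g, w_n, w_b; then w_e, w_s.
That covers every other element, and nothing is given below w_r, so w_r is the least.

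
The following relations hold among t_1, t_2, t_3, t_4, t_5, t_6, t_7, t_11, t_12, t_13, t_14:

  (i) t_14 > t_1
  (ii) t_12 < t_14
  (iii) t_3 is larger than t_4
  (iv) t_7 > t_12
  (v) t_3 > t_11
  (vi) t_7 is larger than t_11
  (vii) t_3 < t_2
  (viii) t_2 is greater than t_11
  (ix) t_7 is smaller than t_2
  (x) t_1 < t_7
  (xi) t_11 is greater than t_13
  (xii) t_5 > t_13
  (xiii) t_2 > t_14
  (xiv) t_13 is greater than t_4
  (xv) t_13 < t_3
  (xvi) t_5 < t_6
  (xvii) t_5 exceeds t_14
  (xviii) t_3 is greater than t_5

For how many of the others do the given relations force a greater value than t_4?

Directly above t_4: t_13, t_3.
One step further: t_11, t_5, t_2 (5 so far).
One step further: t_6, t_7 (7 so far).
No other element is forced above t_4 by the given relations, so the count is 7.

7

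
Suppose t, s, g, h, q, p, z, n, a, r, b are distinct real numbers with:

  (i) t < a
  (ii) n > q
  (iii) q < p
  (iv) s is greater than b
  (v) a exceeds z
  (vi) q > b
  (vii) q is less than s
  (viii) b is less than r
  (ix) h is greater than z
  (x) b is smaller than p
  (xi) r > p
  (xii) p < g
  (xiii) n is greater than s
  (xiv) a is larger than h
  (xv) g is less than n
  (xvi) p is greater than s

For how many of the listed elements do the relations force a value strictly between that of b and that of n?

The relations place b below n. An element lies strictly between them when it is forced above b and also forced below n.
Above b: {q, s, p, r, g}. Below n: {q, s, p, g}.
Intersection: {q, s, p, g} — 4.

4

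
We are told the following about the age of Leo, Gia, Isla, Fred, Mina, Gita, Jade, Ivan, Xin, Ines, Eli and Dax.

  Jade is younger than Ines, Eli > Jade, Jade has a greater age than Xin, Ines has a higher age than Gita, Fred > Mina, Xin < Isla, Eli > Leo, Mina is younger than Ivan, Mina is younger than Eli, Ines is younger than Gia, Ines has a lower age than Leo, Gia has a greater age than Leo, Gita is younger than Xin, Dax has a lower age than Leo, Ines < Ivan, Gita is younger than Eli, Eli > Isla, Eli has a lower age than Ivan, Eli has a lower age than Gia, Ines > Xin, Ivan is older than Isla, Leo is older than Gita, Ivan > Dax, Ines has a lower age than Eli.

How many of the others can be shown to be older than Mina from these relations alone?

The elements the relations force above Mina are Eli, Fred, Ivan, Gia — no chain reaches any other.
That is 4.

4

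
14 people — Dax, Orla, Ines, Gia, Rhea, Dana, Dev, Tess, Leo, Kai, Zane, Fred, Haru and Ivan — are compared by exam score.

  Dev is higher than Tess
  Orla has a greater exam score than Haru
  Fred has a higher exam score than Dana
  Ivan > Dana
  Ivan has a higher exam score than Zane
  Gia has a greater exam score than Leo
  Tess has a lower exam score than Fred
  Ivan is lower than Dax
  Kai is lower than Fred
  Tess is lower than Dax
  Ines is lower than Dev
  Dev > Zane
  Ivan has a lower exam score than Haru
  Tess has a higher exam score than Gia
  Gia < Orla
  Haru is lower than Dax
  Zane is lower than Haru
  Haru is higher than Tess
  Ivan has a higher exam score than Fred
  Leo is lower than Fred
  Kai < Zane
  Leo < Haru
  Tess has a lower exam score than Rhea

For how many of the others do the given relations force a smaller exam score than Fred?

5

From Fred the given relations immediately reach Kai, Leo, Tess, Dana.
From those, Gia — 5 in total.
Nothing else is reachable below Fred; 5 in all.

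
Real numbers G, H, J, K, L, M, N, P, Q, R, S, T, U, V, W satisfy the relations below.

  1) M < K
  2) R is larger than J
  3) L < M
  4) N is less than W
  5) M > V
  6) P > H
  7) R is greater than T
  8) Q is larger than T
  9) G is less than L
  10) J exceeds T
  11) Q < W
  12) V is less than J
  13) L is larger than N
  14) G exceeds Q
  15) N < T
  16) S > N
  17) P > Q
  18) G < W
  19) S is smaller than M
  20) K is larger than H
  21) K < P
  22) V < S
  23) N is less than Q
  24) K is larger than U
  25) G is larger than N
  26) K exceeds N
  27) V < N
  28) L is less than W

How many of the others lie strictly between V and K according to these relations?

The relations place V below K. An element lies strictly between them when it is forced above V and also forced below K.
Above V: {N, T, Q, G, L, J, S, W, M, R, P}. Below K: {U, N, T, Q, G, L, S, H, M}.
Intersection: {N, T, Q, G, L, S, M} — 7.

7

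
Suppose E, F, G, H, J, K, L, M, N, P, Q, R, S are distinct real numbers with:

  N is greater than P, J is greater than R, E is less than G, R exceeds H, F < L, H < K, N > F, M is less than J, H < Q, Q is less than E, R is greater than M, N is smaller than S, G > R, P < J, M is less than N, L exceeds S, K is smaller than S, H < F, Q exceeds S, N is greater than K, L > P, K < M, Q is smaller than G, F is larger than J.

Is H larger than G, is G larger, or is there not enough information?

Chaining the given relations: H < K < M < R < J < F < N < S < Q < E < G.
So G is larger.

G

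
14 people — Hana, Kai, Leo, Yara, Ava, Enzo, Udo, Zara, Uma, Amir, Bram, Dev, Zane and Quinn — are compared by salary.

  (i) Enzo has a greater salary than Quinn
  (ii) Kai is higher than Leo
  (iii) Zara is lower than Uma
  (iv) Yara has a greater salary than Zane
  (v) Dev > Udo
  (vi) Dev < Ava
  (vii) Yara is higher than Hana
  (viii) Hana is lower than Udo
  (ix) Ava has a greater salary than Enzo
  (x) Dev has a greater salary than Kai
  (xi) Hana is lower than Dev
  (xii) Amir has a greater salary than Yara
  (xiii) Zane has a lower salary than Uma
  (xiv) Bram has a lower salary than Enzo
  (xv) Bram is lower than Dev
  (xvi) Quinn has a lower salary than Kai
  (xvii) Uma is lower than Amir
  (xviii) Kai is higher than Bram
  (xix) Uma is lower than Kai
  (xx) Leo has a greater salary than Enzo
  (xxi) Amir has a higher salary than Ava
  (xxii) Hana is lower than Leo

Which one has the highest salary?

Amir

Chaining downward from Amir: directly below it, Uma, Yara, Ava; then Zara, Hana, Enzo, Zane, Dev; then Udo, Quinn, Bram, Kai; then Leo.
That covers every other element, and nothing is given above Amir, so Amir is the highest salary.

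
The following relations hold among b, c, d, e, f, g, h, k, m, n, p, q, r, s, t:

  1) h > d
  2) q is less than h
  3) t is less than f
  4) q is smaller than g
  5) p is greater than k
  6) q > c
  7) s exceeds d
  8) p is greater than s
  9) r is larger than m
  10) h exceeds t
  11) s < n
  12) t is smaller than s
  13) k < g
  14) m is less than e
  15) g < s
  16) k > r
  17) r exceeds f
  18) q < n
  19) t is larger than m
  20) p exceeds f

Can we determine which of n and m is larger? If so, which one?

Chaining the given relations: m < t < f < r < k < g < s < n.
So n is larger.

n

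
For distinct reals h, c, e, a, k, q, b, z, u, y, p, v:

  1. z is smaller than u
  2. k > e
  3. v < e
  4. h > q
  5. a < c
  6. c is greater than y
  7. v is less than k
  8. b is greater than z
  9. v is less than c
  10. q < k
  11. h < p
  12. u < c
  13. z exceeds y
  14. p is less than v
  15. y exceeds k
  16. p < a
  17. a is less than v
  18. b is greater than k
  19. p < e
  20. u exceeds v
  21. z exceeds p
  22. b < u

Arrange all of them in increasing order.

q < h < p < a < v < e < k < y < z < b < u < c

Nothing is placed below q, so it is least; from there q < h; h < p; p < a; a < v; v < e; e < k; k < y; y < z; z < b; b < u; u < c, each given directly.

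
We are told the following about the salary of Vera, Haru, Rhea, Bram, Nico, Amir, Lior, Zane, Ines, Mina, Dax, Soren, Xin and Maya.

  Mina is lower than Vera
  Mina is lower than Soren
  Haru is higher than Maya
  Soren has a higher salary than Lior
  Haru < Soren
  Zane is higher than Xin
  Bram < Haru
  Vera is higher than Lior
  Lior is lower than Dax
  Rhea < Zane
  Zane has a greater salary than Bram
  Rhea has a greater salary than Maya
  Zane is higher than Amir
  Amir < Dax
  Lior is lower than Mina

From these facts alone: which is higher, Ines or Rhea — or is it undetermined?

Following every chain through Ines: nothing is chained to Ines.
Rhea is not reached, and no chain runs the other way from Rhea to Ines.
So the given relations leave the order of Ines and Rhea undetermined.

undetermined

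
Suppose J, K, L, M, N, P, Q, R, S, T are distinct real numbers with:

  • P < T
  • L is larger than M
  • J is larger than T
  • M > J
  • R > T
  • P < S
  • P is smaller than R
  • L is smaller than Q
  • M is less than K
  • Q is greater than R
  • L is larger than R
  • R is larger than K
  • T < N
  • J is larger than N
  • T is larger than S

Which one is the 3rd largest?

R

Piecing the relations together gives one ordering: P < S < T < N < J < M < K < R < L < Q.
Counting 3 from the largest end gives R.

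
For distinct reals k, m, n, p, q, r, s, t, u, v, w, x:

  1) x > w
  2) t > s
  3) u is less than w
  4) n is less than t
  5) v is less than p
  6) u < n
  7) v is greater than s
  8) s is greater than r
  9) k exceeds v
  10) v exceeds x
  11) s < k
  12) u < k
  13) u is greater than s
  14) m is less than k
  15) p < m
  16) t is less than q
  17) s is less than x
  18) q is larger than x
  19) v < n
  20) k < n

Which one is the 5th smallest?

Chaining the given pairs: r < s < u < w < x < v < p < m < k < n < t < q.
The 5th smallest is x.

x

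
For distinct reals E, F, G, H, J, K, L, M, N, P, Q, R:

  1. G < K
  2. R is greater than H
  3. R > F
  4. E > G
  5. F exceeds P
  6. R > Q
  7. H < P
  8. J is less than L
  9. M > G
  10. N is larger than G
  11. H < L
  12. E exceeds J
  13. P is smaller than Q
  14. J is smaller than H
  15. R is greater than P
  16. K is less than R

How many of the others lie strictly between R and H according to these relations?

3

The relations place H below R. An element lies strictly between them when it is forced above H and also forced below R.
Above H: {P, F, L, Q}. Below R: {J, G, K, P, F, Q}.
Intersection: {P, F, Q} — 3.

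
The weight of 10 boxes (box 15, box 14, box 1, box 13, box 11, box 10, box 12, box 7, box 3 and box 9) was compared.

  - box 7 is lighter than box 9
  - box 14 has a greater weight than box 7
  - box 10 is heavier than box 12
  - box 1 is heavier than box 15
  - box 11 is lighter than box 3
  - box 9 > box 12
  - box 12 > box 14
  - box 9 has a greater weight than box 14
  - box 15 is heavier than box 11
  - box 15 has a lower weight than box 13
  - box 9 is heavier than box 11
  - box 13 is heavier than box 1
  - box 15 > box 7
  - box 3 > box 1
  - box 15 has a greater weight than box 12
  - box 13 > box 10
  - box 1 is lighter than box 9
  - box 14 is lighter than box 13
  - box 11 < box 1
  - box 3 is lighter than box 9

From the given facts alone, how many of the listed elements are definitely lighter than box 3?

From box 3 the given relations immediately reach box 11, box 1.
From those, box 15 — 3 in total.
From those, box 7, box 12 — 5 in total.
From those, box 14 — 6 in total.
No other element is forced below box 3 by the given relations, so the count is 6.

6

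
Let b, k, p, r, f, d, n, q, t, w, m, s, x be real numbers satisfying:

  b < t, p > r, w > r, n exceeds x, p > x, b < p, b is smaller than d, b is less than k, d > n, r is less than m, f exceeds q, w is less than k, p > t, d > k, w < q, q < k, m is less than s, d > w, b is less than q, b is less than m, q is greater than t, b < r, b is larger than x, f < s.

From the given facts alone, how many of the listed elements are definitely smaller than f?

Directly below f: q.
One step further: b, t, w (4 so far).
One step further: x, r (6 so far).
No other element is forced below f by the given relations, so the count is 6.

6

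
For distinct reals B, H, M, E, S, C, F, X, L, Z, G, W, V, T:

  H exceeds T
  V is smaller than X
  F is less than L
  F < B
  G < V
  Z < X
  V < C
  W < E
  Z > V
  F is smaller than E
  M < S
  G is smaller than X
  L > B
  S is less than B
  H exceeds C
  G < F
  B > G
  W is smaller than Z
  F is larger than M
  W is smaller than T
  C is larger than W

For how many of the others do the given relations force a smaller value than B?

4

The elements the relations force below B are G, M, F, S — no chain reaches any other.
That is 4.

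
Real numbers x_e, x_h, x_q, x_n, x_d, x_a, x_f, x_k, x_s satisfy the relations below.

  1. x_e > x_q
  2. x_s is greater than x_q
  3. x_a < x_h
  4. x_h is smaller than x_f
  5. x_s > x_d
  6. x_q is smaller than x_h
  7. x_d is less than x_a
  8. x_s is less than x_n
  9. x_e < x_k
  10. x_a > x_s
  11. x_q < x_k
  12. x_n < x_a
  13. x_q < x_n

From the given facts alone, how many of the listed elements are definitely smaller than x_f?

6

The elements the relations force below x_f are x_q, x_d, x_s, x_n, x_a, x_h — no chain reaches any other.
That is 6.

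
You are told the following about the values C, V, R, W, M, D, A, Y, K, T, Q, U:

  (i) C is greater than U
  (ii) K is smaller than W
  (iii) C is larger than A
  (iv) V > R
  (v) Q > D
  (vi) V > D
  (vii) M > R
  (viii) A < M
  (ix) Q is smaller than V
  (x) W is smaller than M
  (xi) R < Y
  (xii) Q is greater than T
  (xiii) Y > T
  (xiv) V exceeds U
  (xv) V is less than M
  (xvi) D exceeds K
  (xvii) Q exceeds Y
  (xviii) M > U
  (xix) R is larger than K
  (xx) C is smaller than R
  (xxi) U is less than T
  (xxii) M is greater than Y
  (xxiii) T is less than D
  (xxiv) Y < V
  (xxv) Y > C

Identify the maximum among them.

M

K is not greatest since K < W; U is not greatest since U < C; A is not greatest since A < M; C is not greatest since C < R; R is not greatest since R < Y; T is not greatest since T < D; Y is not greatest since Y < M; D is not greatest since D < V; W is not greatest since W < M; Q is not greatest since Q < V; V is not greatest since V < M.
Only M has nothing above it, so M is the maximum.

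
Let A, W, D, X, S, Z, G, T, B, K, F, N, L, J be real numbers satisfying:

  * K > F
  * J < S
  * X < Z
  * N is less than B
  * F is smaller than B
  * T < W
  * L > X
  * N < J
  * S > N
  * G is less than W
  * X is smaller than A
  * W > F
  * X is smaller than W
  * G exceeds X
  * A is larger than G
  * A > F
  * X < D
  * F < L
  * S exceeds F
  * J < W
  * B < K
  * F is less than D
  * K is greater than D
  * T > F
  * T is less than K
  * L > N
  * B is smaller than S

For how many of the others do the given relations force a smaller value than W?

Directly below W: X, F, T, G, J.
One step further: N (6 so far).
Nothing else is reachable below W; 6 in all.

6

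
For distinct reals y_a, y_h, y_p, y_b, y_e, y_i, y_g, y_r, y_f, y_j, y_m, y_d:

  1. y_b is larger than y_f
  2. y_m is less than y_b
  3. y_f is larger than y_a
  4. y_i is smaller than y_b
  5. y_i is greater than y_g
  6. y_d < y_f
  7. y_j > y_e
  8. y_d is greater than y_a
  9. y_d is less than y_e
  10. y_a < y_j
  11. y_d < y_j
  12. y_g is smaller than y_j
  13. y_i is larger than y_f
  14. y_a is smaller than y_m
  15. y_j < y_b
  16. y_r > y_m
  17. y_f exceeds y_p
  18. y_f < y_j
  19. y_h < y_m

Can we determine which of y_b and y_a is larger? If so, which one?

y_b

The relevant relations are y_a < y_d; y_d < y_e; y_e < y_j; y_j < y_b.
Together: y_a < y_d < y_e < y_j < y_b.
So y_b is larger.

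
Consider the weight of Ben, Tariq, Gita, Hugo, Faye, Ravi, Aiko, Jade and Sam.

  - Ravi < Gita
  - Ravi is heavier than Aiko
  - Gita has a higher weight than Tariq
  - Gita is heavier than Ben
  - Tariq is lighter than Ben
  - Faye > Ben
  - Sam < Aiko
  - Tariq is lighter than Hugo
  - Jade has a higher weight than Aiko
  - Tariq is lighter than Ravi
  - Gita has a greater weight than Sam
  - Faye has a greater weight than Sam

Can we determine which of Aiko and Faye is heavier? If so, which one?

Following every chain through Aiko: above Aiko we get Jade, Ravi, Gita; below Aiko we get Sam.
Faye is not reached, and no chain runs the other way from Faye to Aiko.
So the given relations leave the order of Aiko and Faye undetermined.

undetermined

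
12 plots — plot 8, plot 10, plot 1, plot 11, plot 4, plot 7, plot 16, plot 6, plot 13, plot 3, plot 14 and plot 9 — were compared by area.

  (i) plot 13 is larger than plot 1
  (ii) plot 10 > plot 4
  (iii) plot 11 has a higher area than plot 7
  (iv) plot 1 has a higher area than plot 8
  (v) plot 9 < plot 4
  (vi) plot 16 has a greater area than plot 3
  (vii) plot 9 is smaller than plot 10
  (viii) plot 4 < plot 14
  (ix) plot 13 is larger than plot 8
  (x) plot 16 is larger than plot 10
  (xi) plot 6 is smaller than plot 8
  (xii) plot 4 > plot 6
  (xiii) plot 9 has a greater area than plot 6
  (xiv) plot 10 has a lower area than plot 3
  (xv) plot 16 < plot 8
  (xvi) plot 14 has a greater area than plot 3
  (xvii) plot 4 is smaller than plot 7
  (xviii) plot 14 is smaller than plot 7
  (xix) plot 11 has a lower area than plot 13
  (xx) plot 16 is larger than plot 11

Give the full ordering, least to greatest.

The consecutive links are each given: plot 6 < plot 9; plot 9 < plot 4; plot 4 < plot 10; plot 10 < plot 3; plot 3 < plot 14; plot 14 < plot 7; plot 7 < plot 11; plot 11 < plot 16; plot 16 < plot 8; plot 8 < plot 1; plot 1 < plot 13.

plot 6 < plot 9 < plot 4 < plot 10 < plot 3 < plot 14 < plot 7 < plot 11 < plot 16 < plot 8 < plot 1 < plot 13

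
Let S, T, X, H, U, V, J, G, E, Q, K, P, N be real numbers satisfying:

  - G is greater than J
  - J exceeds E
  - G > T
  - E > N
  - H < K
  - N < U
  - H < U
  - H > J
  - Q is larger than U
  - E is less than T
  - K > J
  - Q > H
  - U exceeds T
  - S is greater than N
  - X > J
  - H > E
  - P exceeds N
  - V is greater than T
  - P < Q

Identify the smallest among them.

N

S is not least since N < S; E is not least since N < E; J is not least since E < J; H is not least since J < H; T is not least since E < T; U is not least since H < U; K is not least since J < K; V is not least since T < V; X is not least since J < X; P is not least since N < P; G is not least since J < G; Q is not least since U < Q.
Only N has nothing below it, so N is the smallest.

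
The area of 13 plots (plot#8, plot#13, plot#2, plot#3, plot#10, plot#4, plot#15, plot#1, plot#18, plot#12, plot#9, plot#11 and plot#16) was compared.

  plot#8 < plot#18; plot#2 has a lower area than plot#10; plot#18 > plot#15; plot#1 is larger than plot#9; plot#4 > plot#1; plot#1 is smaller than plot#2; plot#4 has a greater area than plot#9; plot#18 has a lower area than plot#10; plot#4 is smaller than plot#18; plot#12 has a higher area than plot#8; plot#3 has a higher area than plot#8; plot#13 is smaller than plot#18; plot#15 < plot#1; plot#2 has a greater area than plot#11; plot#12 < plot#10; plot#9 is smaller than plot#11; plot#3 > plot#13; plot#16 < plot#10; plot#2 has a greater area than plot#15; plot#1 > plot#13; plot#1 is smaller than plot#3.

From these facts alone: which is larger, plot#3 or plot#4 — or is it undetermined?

undetermined

Following every chain through plot#4: above plot#4 we get plot#18, plot#10; below plot#4 we get plot#15, plot#13, plot#9, plot#1.
plot#3 is not reached, and no chain runs the other way from plot#3 to plot#4.
So the given relations leave the order of plot#4 and plot#3 undetermined.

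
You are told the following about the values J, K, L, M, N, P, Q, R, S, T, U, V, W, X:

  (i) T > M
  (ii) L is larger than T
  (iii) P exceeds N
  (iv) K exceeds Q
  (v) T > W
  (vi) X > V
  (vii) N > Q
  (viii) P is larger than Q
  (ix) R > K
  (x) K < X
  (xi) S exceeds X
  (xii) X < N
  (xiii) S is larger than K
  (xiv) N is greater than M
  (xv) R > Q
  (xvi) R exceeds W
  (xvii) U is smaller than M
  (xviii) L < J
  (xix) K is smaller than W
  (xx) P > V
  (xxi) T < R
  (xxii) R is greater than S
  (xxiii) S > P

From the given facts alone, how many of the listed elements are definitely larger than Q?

10

From Q the given relations immediately reach K, N, P, R.
From those, W, X, S — 7 in total.
From those, T — 8 in total.
From those, L — 9 in total.
From those, J — 10 in total.
Nothing else is reachable above Q; 10 in all.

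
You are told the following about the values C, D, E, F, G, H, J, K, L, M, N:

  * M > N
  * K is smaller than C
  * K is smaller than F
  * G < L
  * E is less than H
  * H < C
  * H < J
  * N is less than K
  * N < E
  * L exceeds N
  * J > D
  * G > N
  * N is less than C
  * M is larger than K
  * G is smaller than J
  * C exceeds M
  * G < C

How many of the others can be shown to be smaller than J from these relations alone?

From J the given relations immediately reach G, D, H.
From those, N, E — 5 in total.
No other element is forced below J by the given relations, so the count is 5.

5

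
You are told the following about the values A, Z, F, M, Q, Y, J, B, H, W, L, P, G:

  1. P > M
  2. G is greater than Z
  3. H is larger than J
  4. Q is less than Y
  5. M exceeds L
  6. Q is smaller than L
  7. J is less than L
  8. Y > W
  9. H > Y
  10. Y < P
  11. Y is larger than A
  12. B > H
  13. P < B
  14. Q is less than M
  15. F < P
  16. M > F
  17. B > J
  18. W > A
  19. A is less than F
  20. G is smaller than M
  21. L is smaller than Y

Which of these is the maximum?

Chaining downward from B: directly below it, J, H, P; then F, M, Y; then A, Q, L, W, G; then Z.
That covers every other element, and nothing is given above B, so B is the maximum.

B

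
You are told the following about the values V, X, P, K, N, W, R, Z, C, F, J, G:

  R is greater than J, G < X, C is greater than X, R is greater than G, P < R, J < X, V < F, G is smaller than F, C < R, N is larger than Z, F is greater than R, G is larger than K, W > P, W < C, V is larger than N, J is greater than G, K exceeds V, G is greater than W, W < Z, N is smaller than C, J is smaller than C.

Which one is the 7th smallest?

G

Piecing the relations together gives one ordering: P < W < Z < N < V < K < G < J < X < C < R < F.
Counting 7 from the smallest end gives G.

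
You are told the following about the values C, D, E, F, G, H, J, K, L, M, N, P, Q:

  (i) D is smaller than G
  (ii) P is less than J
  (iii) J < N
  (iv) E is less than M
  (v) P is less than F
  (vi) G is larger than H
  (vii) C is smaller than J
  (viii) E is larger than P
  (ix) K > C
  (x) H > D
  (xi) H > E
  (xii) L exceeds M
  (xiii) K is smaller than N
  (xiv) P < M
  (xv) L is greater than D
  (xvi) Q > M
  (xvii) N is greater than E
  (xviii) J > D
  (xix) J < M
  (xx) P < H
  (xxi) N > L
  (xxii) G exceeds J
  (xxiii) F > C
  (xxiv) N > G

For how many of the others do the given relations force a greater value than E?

6

From E the given relations immediately reach H, M, N.
From those, G, L, Q — 6 in total.
Nothing else is reachable above E; 6 in all.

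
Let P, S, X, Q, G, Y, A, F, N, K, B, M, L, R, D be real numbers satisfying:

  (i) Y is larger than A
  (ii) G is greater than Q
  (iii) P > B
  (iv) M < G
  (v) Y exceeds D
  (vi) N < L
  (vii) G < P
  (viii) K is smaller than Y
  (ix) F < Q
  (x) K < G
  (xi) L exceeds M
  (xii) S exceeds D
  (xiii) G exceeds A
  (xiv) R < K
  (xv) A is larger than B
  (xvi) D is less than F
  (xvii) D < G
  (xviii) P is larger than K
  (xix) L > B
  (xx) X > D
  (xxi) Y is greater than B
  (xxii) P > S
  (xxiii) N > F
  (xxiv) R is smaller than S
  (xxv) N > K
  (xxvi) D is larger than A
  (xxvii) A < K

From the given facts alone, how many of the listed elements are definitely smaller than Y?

The elements the relations force below Y are B, R, A, D, K — no chain reaches any other.
That is 5.

5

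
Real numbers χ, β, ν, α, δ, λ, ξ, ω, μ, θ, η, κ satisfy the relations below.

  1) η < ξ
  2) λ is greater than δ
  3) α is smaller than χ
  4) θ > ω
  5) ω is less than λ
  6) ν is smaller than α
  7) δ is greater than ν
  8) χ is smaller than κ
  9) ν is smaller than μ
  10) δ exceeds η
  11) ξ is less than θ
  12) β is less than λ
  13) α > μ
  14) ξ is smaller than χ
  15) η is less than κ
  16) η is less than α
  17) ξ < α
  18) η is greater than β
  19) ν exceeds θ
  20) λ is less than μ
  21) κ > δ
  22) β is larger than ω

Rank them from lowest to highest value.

ω < β < η < ξ < θ < ν < δ < λ < μ < α < χ < κ

Each adjacent pair is fixed by a given relation: ω < β; β < η; η < ξ; ξ < θ; θ < ν; ν < δ; δ < λ; λ < μ; μ < α; α < χ; χ < κ. Chaining them end to end gives the full order.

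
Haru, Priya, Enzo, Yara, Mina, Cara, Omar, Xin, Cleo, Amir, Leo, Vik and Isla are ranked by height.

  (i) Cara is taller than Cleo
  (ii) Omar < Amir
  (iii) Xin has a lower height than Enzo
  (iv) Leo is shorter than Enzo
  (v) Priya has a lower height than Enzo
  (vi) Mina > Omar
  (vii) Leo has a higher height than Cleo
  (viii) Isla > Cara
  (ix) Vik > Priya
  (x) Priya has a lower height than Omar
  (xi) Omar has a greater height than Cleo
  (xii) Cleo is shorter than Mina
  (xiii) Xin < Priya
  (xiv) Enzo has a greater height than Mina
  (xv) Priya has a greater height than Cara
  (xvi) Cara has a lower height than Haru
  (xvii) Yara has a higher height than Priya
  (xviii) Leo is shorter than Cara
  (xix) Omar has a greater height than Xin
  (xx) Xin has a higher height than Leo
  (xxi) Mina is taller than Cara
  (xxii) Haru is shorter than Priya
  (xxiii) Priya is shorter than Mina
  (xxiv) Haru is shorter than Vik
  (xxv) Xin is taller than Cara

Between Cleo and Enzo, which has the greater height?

Cleo < Cara and Cara < Haru give Cleo < Haru.
Then Haru < Priya extends the chain to Priya.
Then Priya < Omar extends the chain to Omar.
With Omar < Mina: Cleo < Cara < Haru < Priya < Omar < Mina.
With Mina < Enzo: Cleo < Cara < Haru < Priya < Omar < Mina < Enzo.
So Cleo < Enzo; Enzo is the taller of the two.

Enzo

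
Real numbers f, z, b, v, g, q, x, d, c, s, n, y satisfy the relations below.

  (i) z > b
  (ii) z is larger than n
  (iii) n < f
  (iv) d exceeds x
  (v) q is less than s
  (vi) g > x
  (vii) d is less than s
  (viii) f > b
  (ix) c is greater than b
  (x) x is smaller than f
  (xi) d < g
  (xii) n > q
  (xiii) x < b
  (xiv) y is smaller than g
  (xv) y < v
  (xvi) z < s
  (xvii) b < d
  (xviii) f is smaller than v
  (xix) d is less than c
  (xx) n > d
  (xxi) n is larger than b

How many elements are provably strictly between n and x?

2

The relations place x below n. An element lies strictly between them when it is forced above x and also forced below n.
Above x: {b, d, z, c, s, f, g, v}. Below n: {b, q, d}.
Intersection: {b, d} — 2.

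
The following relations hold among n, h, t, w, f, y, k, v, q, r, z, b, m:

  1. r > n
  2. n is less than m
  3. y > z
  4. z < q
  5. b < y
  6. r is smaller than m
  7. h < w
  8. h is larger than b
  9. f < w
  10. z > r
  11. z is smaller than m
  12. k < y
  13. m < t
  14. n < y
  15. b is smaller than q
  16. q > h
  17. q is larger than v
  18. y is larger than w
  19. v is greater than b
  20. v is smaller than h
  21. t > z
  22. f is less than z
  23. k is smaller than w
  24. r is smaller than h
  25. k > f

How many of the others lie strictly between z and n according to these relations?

The relations place n below z. An element lies strictly between them when it is forced above n and also forced below z.
Above n: {r, m, h, w, y, t, q}. Below z: {f, r}.
Intersection: {r} — 1.

1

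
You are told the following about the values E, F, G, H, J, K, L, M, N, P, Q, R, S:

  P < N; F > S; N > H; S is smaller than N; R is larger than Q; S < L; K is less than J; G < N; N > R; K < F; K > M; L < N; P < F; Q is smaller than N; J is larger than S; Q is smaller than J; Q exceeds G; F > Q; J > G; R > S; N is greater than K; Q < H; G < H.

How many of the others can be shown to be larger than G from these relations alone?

Directly above G: Q, J, H, N.
One step further: R, F (6 so far).
No other element is forced above G by the given relations, so the count is 6.

6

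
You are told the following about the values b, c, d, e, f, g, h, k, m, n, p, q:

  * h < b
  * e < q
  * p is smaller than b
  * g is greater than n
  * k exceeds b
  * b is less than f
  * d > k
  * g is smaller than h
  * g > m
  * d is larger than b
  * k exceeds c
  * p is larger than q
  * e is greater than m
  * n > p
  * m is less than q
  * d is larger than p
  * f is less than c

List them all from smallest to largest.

m < e < q < p < n < g < h < b < f < c < k < d

Nothing is placed below m, so it is least; from there m < e; e < q; q < p; p < n; n < g; g < h; h < b; b < f; f < c; c < k; k < d, each given directly.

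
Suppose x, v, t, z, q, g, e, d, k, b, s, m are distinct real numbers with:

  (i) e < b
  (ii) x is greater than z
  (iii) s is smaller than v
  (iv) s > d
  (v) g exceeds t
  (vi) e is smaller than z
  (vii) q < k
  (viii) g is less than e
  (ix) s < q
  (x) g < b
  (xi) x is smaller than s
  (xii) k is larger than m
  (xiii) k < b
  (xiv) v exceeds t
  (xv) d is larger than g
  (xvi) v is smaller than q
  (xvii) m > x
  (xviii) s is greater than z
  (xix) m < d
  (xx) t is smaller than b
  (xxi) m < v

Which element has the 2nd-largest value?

Chaining the given pairs: t < g < e < z < x < m < d < s < v < q < k < b.
The 2nd largest is k.

k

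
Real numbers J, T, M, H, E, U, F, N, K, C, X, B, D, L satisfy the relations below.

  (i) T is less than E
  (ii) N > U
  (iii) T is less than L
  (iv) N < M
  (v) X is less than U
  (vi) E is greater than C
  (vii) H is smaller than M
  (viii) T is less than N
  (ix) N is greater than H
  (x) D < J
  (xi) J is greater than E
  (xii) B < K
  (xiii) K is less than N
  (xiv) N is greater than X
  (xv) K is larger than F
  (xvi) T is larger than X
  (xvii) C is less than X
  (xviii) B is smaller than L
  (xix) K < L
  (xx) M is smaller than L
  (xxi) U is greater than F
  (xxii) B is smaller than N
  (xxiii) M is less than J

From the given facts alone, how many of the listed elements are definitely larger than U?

4

From U the given relations immediately reach N.
From those, M — 2 in total.
From those, L, J — 4 in total.
No other element is forced above U by the given relations, so the count is 4.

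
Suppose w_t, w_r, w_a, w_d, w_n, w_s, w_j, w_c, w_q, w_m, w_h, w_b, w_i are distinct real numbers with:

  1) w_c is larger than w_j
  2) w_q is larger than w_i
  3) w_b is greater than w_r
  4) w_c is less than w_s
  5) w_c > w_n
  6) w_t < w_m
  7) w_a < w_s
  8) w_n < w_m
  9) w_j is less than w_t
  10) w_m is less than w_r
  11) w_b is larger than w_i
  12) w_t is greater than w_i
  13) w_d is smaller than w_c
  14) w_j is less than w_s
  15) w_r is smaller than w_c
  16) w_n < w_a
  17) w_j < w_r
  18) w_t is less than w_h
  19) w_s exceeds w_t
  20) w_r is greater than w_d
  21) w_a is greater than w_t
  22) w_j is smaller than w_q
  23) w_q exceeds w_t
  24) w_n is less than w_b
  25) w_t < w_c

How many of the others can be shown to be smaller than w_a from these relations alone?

4

From w_a the given relations immediately reach w_n, w_t.
From those, w_j, w_i — 4 in total.
Nothing else is reachable below w_a; 4 in all.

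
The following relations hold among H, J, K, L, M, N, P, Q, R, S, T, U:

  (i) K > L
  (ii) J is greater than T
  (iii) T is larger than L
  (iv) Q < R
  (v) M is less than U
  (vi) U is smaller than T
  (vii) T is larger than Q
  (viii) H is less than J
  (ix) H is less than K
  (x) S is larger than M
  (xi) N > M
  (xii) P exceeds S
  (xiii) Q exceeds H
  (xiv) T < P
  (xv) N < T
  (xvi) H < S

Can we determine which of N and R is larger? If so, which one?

Following every chain through N: above N we get T, J, P; below N we get M.
R is not reached, and no chain runs the other way from R to N.
So the given relations leave the order of N and R undetermined.

undetermined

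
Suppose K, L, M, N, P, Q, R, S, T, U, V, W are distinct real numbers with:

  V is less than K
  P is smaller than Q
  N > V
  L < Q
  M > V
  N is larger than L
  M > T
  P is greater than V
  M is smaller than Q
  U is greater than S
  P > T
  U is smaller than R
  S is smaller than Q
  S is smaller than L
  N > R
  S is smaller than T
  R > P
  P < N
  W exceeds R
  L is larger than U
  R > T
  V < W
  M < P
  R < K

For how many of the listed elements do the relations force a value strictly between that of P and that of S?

Chaining upward from S reaches: U, T, M, L, R, W, N, K, Q.
Chaining downward from P reaches: V, T, M.
Strictly between S and P are those in both lists: T, M — 2 elements.

2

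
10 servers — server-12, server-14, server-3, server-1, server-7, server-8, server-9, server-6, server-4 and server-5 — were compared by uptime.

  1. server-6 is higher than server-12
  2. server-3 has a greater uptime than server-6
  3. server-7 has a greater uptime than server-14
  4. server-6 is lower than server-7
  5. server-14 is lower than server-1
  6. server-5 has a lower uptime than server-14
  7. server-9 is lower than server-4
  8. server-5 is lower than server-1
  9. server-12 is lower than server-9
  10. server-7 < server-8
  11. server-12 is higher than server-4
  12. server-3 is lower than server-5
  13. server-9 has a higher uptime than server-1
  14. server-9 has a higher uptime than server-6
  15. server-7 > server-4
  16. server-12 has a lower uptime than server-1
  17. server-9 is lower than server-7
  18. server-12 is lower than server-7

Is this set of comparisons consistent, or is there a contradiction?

inconsistent

Chaining the given relations yields server-4 < server-12 < server-6 < server-3 < server-5 < server-14 < server-1 < server-9, so server-4 < server-9. But one relation states server-9 < server-4. These cannot both hold.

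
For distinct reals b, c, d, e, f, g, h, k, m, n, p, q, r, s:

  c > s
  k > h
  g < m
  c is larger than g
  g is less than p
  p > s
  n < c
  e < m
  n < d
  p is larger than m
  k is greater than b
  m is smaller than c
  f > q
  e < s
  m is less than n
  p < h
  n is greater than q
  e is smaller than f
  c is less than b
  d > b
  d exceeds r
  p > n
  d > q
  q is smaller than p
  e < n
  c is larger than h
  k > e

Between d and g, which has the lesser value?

Following the relations from g: g < m < p < h < c < b < d.
So g < d; g is the smaller of the two.

g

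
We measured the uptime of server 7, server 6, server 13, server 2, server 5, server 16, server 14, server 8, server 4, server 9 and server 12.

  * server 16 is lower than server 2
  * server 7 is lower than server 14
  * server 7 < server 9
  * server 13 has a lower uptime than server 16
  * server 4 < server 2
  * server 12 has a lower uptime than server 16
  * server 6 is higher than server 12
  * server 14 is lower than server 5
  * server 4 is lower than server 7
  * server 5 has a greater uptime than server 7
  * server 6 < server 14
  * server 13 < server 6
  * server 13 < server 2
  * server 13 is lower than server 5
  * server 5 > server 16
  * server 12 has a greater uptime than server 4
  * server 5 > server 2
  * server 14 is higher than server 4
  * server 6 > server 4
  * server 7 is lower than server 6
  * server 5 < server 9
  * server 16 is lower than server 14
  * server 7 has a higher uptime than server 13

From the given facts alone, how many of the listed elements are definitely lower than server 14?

6

Directly below server 14: server 4, server 16, server 7, server 6.
One step further: server 13, server 12 (6 so far).
No other element is forced below server 14 by the given relations, so the count is 6.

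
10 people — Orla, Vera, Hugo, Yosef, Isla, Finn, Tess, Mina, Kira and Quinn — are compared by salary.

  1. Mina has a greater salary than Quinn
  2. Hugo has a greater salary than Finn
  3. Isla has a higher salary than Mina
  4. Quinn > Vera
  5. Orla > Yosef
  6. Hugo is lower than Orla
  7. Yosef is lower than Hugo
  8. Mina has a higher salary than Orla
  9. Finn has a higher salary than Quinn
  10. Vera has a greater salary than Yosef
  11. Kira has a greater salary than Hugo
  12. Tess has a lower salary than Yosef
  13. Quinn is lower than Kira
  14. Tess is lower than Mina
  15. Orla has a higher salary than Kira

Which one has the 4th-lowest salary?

Quinn

Chaining the given pairs: Tess < Yosef < Vera < Quinn < Finn < Hugo < Kira < Orla < Mina < Isla.
Counting 4 from the smallest end gives Quinn.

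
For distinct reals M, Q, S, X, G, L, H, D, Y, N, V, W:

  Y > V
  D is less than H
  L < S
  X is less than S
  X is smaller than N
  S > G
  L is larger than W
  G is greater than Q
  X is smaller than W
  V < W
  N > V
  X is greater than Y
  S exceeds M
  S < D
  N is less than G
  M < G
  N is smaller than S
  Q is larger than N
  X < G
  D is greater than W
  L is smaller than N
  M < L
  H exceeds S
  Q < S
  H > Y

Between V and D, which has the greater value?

D

Link the given pairs in sequence: V < Y; Y < X; X < W; W < L; L < N; N < Q; Q < G; G < S; S < D.
Chaining these gives V < Y < X < W < L < N < Q < G < S < D.
So V < D; D is the larger of the two.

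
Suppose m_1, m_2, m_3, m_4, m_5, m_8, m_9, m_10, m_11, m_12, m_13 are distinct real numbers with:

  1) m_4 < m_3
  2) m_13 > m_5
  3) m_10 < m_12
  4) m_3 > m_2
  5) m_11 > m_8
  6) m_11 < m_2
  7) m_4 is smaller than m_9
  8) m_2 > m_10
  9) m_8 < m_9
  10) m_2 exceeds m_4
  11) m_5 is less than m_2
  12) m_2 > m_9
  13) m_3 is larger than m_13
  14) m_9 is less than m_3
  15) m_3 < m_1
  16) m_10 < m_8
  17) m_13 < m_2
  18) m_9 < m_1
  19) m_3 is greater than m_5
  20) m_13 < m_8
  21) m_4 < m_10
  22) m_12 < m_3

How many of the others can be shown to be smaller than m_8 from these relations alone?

From m_8 the given relations immediately reach m_13, m_10.
From those, m_5, m_4 — 4 in total.
No other element is forced below m_8 by the given relations, so the count is 4.

4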